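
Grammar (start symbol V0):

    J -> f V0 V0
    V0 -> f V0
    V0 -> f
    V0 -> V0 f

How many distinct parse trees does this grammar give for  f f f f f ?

Parse trees for f f f f f (showing first 6 of 16):
  [V0 f [V0 f [V0 f [V0 f [V0 f]]]]]
  [V0 f [V0 f [V0 f [V0 [V0 f] f]]]]
  [V0 f [V0 f [V0 [V0 f [V0 f]] f]]]
  [V0 f [V0 f [V0 [V0 [V0 f] f] f]]]
  [V0 f [V0 [V0 f [V0 f [V0 f]]] f]]
  [V0 f [V0 [V0 f [V0 [V0 f] f]] f]]

16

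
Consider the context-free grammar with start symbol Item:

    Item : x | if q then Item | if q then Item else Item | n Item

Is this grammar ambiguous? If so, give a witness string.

Witness: if q then if q then x else x

Derivation 1: Item ⇒ if q then Item ⇒ if q then if q then Item else Item ⇒ if q then if q then x else Item ⇒ if q then if q then x else x
Derivation 2: Item ⇒ if q then Item else Item ⇒ if q then if q then Item else Item ⇒ if q then if q then x else Item ⇒ if q then if q then x else x

Two distinct leftmost derivations for the same string.

Ambiguous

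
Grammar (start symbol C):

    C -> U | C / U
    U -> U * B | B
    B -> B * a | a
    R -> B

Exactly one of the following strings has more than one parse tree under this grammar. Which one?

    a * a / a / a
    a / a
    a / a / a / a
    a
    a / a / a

a * a / a / a: 2 trees
a / a: 1 tree
a / a / a / a: 1 tree
a: 1 tree
a / a / a: 1 tree

a * a / a / a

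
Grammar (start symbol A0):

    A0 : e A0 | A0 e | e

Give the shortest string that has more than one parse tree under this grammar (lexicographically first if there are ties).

length 1: no string has ≥2 trees
length 2: e e has 2 parse trees

Two derivations of e e:
  A0 ⇒ e A0 ⇒ e e
  A0 ⇒ A0 e ⇒ e e

e e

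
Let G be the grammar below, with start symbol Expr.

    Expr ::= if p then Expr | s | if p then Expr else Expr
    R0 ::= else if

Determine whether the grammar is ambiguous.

Witness: if p then if p then s else s

Derivation 1: Expr ⇒ if p then Expr ⇒ if p then if p then Expr else Expr ⇒ if p then if p then s else Expr ⇒ if p then if p then s else s
Derivation 2: Expr ⇒ if p then Expr else Expr ⇒ if p then if p then Expr else Expr ⇒ if p then if p then s else Expr ⇒ if p then if p then s else s

Two distinct leftmost derivations for the same string.

Ambiguous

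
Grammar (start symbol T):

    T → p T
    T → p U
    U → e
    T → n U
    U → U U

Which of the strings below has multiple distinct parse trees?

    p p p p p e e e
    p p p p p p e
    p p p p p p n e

p p p p p e e e

p p p p p e e e: 2 trees
p p p p p p e: 1 tree
p p p p p p n e: 1 tree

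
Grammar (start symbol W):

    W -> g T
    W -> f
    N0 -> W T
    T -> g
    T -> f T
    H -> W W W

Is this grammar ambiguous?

(H, N0 are unreachable from W, so their rules don't affect L(W).) The reachable rules are right-linear with at most one rule per (nonterminal, next-terminal) pair. Each input token forces the next rule, so parsing is deterministic.

Unambiguous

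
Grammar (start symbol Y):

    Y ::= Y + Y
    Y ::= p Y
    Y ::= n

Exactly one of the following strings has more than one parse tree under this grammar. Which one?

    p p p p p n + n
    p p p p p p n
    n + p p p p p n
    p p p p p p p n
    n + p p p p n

p p p p p n + n: 6 trees
p p p p p p n: 1 tree
n + p p p p p n: 1 tree
p p p p p p p n: 1 tree
n + p p p p n: 1 tree

p p p p p n + n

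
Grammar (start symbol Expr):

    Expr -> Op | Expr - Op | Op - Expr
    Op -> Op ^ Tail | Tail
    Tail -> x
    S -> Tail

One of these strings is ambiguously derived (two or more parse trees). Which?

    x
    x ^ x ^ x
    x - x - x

x: 1 tree
x ^ x ^ x: 1 tree
x - x - x: 4 trees

x - x - x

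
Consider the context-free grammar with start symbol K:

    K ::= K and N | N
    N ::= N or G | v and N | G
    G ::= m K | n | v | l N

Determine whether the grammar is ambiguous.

Ambiguous

Witness: v and n

Derivation 1: K ⇒ K and N ⇒ N and N ⇒ G and N ⇒ v and N ⇒ v and G ⇒ v and n
Derivation 2: K ⇒ N ⇒ v and N ⇒ v and G ⇒ v and n

Two distinct leftmost derivations for the same string.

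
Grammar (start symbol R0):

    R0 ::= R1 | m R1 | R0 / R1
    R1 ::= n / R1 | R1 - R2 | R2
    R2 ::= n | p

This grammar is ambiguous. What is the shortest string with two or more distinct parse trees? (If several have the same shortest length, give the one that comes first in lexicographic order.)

length 1: no string has ≥2 trees
length 2: no string has ≥2 trees
length 3: n / n has 2 parse trees

Two derivations of n / n:
  R0 ⇒ R1 ⇒ n / R1 ⇒ n / R2 ⇒ n / n
  R0 ⇒ R0 / R1 ⇒ R1 / R1 ⇒ R2 / R1 ⇒ n / R1 ⇒ n / R2 ⇒ n / n

n / n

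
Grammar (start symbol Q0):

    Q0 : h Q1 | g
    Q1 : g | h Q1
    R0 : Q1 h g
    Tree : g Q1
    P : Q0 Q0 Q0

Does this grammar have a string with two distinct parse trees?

Unambiguous

Only Q0, Q1 are reachable from Q0; ignoring the rest: The reachable rules are right-linear with at most one rule per (nonterminal, next-terminal) pair. Each input token forces the next rule, so parsing is deterministic.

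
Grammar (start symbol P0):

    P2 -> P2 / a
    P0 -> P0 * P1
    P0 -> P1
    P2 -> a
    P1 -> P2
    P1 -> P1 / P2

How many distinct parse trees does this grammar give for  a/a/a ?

4

Parse trees for a/a/a:
  [P0 [P1 [P2 [P2 [P2 a] / a] / a]]]
  [P0 [P1 [P1 [P2 a]] / [P2 [P2 a] / a]]]
  [P0 [P1 [P1 [P2 [P2 a] / a]] / [P2 a]]]
  [P0 [P1 [P1 [P1 [P2 a]] / [P2 a]] / [P2 a]]]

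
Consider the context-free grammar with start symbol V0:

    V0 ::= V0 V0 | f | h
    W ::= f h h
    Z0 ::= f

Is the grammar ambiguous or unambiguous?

Ambiguous

Witness: f f f

Derivation 1: V0 ⇒ V0 V0 ⇒ V0 V0 V0 ⇒ f V0 V0 ⇒ f f V0 ⇒ f f f
Derivation 2: V0 ⇒ V0 V0 ⇒ f V0 ⇒ f V0 V0 ⇒ f f V0 ⇒ f f f

Two distinct leftmost derivations for the same string.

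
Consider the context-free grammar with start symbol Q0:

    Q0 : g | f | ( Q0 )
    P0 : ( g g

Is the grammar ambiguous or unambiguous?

Unambiguous

Only Q0 is reachable from Q0; ignoring the rest: Each string is a nest of matched brackets around a single atom. An opening bracket forces the recursive rule; an atom forces the base rule.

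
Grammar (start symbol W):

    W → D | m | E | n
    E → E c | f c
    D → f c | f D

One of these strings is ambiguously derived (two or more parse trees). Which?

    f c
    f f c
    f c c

f c

f c: 2 trees
f f c: 1 tree
f c c: 1 tree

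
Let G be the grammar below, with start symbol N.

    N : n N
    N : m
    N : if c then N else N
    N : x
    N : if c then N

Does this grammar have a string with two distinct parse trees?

Witness: if c then if c then m else m

Derivation 1: N ⇒ if c then N else N ⇒ if c then if c then N else N ⇒ if c then if c then m else N ⇒ if c then if c then m else m
Derivation 2: N ⇒ if c then N ⇒ if c then if c then N else N ⇒ if c then if c then m else N ⇒ if c then if c then m else m

Two distinct leftmost derivations for the same string.

Ambiguous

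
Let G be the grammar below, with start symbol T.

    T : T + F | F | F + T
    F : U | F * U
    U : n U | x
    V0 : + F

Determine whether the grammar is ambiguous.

Witness: x + x

Derivation 1: T ⇒ T + F ⇒ F + F ⇒ U + F ⇒ x + F ⇒ x + U ⇒ x + x
Derivation 2: T ⇒ F + T ⇒ U + T ⇒ x + T ⇒ x + F ⇒ x + U ⇒ x + x

Two distinct leftmost derivations for the same string.

Ambiguous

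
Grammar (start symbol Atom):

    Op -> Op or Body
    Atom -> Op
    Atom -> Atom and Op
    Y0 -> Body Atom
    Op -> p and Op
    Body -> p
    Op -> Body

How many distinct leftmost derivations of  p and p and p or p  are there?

7

Parse trees for p and p and p or p:
  [Atom [Op [Op p and [Op p and [Op [Body p]]]] or [Body p]]]
  [Atom [Op p and [Op [Op p and [Op [Body p]]] or [Body p]]]]
  [Atom [Op p and [Op p and [Op [Op [Body p]] or [Body p]]]]]
  [Atom [Atom [Op [Body p]]] and [Op [Op p and [Op [Body p]]] or [Body p]]]
  [Atom [Atom [Op [Body p]]] and [Op p and [Op [Op [Body p]] or [Body p]]]]
  [Atom [Atom [Op p and [Op [Body p]]]] and [Op [Op [Body p]] or [Body p]]]
  [Atom [Atom [Atom [Op [Body p]]] and [Op [Body p]]] and [Op [Op [Body p]] or [Body p]]]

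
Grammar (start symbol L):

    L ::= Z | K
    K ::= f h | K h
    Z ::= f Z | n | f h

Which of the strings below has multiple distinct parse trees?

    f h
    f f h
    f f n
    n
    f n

f h

f h: 2 trees
f f h: 1 tree
f f n: 1 tree
n: 1 tree
f n: 1 tree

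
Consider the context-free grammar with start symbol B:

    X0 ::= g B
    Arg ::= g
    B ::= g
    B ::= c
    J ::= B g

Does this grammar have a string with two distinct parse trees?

Only B is reachable from B; ignoring the rest: Restricted to the reachable nonterminals, every rule has the form A → t or A → t B, and no two rules for the same A share a first terminal. The grammar encodes a DFA — one run per string.

Unambiguous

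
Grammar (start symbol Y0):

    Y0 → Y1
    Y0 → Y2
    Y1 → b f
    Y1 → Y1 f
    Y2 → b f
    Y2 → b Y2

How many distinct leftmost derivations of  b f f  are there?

Parse trees for b f f:
  [Y0 [Y1 [Y1 b f] f]]

1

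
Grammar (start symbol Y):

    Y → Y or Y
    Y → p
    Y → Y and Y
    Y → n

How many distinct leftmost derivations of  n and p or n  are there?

2

Parse trees for n and p or n:
  [Y [Y [Y n] and [Y p]] or [Y n]]
  [Y [Y n] and [Y [Y p] or [Y n]]]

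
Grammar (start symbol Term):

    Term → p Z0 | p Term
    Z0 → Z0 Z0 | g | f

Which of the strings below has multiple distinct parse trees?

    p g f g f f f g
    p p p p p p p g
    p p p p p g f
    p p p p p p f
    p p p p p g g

p g f g f f f g: 132 trees
p p p p p p p g: 1 tree
p p p p p g f: 1 tree
p p p p p p f: 1 tree
p p p p p g g: 1 tree

p g f g f f f g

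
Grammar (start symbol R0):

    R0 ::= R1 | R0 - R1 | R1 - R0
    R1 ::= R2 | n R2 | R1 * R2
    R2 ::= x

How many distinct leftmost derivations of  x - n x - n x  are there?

4

Parse trees for x - n x - n x:
  [R0 [R0 [R0 [R1 [R2 x]]] - [R1 n [R2 x]]] - [R1 n [R2 x]]]
  [R0 [R0 [R1 [R2 x]] - [R0 [R1 n [R2 x]]]] - [R1 n [R2 x]]]
  [R0 [R1 [R2 x]] - [R0 [R0 [R1 n [R2 x]]] - [R1 n [R2 x]]]]
  [R0 [R1 [R2 x]] - [R0 [R1 n [R2 x]] - [R0 [R1 n [R2 x]]]]]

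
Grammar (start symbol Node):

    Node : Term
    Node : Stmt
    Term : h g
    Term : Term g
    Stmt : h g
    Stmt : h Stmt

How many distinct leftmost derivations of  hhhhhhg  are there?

1

Parse trees for hhhhhhg:
  [Node [Stmt h [Stmt h [Stmt h [Stmt h [Stmt h [Stmt h g]]]]]]]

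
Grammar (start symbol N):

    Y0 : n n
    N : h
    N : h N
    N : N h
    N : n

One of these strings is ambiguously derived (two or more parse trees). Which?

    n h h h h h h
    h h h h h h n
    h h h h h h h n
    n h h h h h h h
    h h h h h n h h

n h h h h h h: 1 tree
h h h h h h n: 1 tree
h h h h h h h n: 1 tree
n h h h h h h h: 1 tree
h h h h h n h h: 21 trees

h h h h h n h h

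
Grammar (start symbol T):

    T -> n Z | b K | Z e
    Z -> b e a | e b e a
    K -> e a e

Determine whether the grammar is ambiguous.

Ambiguous

Witness: b e a e

Derivation 1: T ⇒ b K ⇒ b e a e
Derivation 2: T ⇒ Z e ⇒ b e a e

Two distinct leftmost derivations for the same string.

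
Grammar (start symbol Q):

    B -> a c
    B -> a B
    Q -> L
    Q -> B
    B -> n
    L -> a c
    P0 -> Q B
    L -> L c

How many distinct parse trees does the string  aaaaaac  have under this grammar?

Parse trees for aaaaaac:
  [Q [B a [B a [B a [B a [B a [B a c]]]]]]]

1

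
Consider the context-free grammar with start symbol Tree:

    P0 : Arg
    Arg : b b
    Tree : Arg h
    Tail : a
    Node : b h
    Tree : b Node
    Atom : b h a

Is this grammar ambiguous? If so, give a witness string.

Witness: b b h

Derivation 1: Tree ⇒ Arg h ⇒ b b h
Derivation 2: Tree ⇒ b Node ⇒ b b h

Two distinct leftmost derivations for the same string.

Ambiguous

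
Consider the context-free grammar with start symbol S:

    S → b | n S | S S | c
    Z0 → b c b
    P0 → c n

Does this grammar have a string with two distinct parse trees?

Ambiguous

Witness: b b b

Derivation 1: S ⇒ S S ⇒ b S ⇒ b S S ⇒ b b S ⇒ b b b
Derivation 2: S ⇒ S S ⇒ S S S ⇒ b S S ⇒ b b S ⇒ b b b

Two distinct leftmost derivations for the same string.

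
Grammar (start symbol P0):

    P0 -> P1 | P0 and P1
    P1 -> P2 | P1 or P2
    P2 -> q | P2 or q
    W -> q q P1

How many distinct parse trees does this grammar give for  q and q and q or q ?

Parse trees for q and q and q or q:
  [P0 [P0 [P0 [P1 [P2 q]]] and [P1 [P2 q]]] and [P1 [P2 [P2 q] or q]]]
  [P0 [P0 [P0 [P1 [P2 q]]] and [P1 [P2 q]]] and [P1 [P1 [P2 q]] or [P2 q]]]

2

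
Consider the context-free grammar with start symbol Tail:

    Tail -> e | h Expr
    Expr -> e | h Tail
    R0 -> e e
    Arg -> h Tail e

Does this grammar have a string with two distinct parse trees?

Only Tail, Expr are reachable from Tail; ignoring the rest: The reachable rules are right-linear with at most one rule per (nonterminal, next-terminal) pair. Each input token forces the next rule, so parsing is deterministic.

Unambiguous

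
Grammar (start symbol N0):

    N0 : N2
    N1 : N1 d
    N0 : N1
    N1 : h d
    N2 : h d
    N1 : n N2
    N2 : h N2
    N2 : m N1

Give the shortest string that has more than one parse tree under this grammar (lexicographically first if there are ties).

h d

length 2: h d has 2 parse trees

Two derivations of h d:
  N0 ⇒ N2 ⇒ h d
  N0 ⇒ N1 ⇒ h d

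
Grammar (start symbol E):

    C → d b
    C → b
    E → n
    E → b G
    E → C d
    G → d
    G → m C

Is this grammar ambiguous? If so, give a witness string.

Witness: b d

Derivation 1: E ⇒ b G ⇒ b d
Derivation 2: E ⇒ C d ⇒ b d

Two distinct leftmost derivations for the same string.

Ambiguous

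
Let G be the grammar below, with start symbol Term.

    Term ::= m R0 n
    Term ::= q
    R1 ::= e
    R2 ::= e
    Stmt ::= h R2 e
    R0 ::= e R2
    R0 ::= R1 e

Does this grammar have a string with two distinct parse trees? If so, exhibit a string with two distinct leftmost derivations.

Ambiguous

Witness: m e e n

Derivation 1: Term ⇒ m R0 n ⇒ m e R2 n ⇒ m e e n
Derivation 2: Term ⇒ m R0 n ⇒ m R1 e n ⇒ m e e n

Two distinct leftmost derivations for the same string.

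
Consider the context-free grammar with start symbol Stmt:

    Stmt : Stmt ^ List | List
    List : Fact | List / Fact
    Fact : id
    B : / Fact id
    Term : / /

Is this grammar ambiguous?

Unambiguous

(B, Term are unreachable from Stmt, so their rules don't affect L(Stmt).) This is a standard precedence ladder (Stmt over List over Fact), with each level left-recursive on its own operator ('^' at Stmt, '/' at List). That structure is LR(1), hence unambiguous.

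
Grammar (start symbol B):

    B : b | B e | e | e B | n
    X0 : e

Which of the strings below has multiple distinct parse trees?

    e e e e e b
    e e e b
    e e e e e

e e e e e

e e e e e b: 1 tree
e e e b: 1 tree
e e e e e: 16 trees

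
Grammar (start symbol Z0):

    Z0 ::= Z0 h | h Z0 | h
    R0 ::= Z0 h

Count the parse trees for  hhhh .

8

Parse trees for hhhh:
  [Z0 [Z0 [Z0 [Z0 h] h] h] h]
  [Z0 [Z0 [Z0 h [Z0 h]] h] h]
  [Z0 [Z0 h [Z0 [Z0 h] h]] h]
  [Z0 [Z0 h [Z0 h [Z0 h]]] h]
  [Z0 h [Z0 [Z0 [Z0 h] h] h]]
  [Z0 h [Z0 [Z0 h [Z0 h]] h]]
  [Z0 h [Z0 h [Z0 [Z0 h] h]]]
  [Z0 h [Z0 h [Z0 h [Z0 h]]]]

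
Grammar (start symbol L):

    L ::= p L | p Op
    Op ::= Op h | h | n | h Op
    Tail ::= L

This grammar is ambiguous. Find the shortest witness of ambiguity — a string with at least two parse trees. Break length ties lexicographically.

p h h

length 2: no string has ≥2 trees
length 3: p h h has 2 parse trees

Two derivations of p h h:
  L ⇒ p Op ⇒ p Op h ⇒ p h h
  L ⇒ p Op ⇒ p h Op ⇒ p h h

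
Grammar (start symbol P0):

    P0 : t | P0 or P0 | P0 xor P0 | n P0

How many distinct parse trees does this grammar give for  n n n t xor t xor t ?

14

Parse trees for n n n t xor t xor t (showing first 6 of 14):
  [P0 [P0 n [P0 n [P0 n [P0 t]]]] xor [P0 [P0 t] xor [P0 t]]]
  [P0 [P0 [P0 n [P0 n [P0 n [P0 t]]]] xor [P0 t]] xor [P0 t]]
  [P0 [P0 n [P0 [P0 n [P0 n [P0 t]]] xor [P0 t]]] xor [P0 t]]
  [P0 [P0 n [P0 n [P0 [P0 n [P0 t]] xor [P0 t]]]] xor [P0 t]]
  [P0 [P0 n [P0 n [P0 n [P0 [P0 t] xor [P0 t]]]]] xor [P0 t]]
  [P0 n [P0 [P0 n [P0 n [P0 t]]] xor [P0 [P0 t] xor [P0 t]]]]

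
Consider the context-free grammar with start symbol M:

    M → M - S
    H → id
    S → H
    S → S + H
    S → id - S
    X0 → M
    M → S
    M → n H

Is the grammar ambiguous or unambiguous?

Ambiguous

Witness: id - id

Derivation 1: M ⇒ M - S ⇒ S - S ⇒ H - S ⇒ id - S ⇒ id - H ⇒ id - id
Derivation 2: M ⇒ S ⇒ id - S ⇒ id - H ⇒ id - id

Two distinct leftmost derivations for the same string.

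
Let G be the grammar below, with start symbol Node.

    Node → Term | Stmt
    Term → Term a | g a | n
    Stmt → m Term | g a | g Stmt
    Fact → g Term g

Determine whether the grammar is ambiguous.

Witness: g a

Derivation 1: Node ⇒ Term ⇒ g a
Derivation 2: Node ⇒ Stmt ⇒ g a

Two distinct leftmost derivations for the same string.

Ambiguous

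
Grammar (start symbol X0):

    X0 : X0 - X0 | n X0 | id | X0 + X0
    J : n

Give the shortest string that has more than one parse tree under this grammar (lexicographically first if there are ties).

length 1: no string has ≥2 trees
length 2: no string has ≥2 trees
length 3: no string has ≥2 trees
length 4: n id + id has 2 parse trees

Two derivations of n id + id:
  X0 ⇒ n X0 ⇒ n X0 + X0 ⇒ n id + X0 ⇒ n id + id
  X0 ⇒ X0 + X0 ⇒ n X0 + X0 ⇒ n id + X0 ⇒ n id + id

n id + id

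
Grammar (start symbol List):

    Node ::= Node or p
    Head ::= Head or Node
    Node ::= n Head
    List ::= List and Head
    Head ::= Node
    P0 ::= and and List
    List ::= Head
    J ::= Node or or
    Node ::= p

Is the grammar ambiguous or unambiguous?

Witness: p or p

Derivation 1: List ⇒ Head ⇒ Head or Node ⇒ Node or Node ⇒ p or Node ⇒ p or p
Derivation 2: List ⇒ Head ⇒ Node ⇒ Node or p ⇒ p or p

Two distinct leftmost derivations for the same string.

Ambiguous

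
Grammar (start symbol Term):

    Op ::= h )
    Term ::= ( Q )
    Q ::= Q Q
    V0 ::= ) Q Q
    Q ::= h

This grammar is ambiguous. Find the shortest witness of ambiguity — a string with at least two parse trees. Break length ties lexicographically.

length 3: no string has ≥2 trees
length 4: no string has ≥2 trees
length 5: ( h h h ) has 2 parse trees

Two derivations of ( h h h ):
  Term ⇒ ( Q ) ⇒ ( Q Q ) ⇒ ( Q Q Q ) ⇒ ( h Q Q ) ⇒ ( h h Q ) ⇒ ( h h h )
  Term ⇒ ( Q ) ⇒ ( Q Q ) ⇒ ( h Q ) ⇒ ( h Q Q ) ⇒ ( h h Q ) ⇒ ( h h h )

( h h h )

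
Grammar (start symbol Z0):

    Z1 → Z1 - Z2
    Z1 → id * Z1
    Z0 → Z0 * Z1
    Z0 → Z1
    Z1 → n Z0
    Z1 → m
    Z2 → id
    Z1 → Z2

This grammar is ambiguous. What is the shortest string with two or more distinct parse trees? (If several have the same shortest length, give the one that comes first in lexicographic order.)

length 1: no string has ≥2 trees
length 2: no string has ≥2 trees
length 3: id * id has 2 parse trees

Two derivations of id * id:
  Z0 ⇒ Z0 * Z1 ⇒ Z1 * Z1 ⇒ Z2 * Z1 ⇒ id * Z1 ⇒ id * Z2 ⇒ id * id
  Z0 ⇒ Z1 ⇒ id * Z1 ⇒ id * Z2 ⇒ id * id

id * id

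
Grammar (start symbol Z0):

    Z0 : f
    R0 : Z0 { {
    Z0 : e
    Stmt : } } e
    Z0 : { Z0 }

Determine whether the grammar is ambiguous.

Unambiguous

Only Z0 is reachable from Z0; ignoring the rest: Each string is a nest of matched brackets around a single atom. An opening bracket forces the recursive rule; an atom forces the base rule.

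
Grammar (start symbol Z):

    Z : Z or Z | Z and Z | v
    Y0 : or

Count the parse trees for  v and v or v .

Parse trees for v and v or v:
  [Z [Z [Z v] and [Z v]] or [Z v]]
  [Z [Z v] and [Z [Z v] or [Z v]]]

2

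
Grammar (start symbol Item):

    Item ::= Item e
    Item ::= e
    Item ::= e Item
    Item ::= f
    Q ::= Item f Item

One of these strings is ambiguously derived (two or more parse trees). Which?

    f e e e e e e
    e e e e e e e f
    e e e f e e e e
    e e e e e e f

f e e e e e e: 1 tree
e e e e e e e f: 1 tree
e e e f e e e e: 35 trees
e e e e e e f: 1 tree

e e e f e e e e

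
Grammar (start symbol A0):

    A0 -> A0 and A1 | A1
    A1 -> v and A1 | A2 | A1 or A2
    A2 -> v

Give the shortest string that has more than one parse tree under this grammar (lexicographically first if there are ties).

length 1: no string has ≥2 trees
length 3: v and v has 2 parse trees

Two derivations of v and v:
  A0 ⇒ A0 and A1 ⇒ A1 and A1 ⇒ A2 and A1 ⇒ v and A1 ⇒ v and A2 ⇒ v and v
  A0 ⇒ A1 ⇒ v and A1 ⇒ v and A2 ⇒ v and v

v and v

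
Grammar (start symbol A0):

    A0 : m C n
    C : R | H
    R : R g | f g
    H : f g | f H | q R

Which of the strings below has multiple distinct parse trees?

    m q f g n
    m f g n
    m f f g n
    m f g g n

m f g n

m q f g n: 1 tree
m f g n: 2 trees
m f f g n: 1 tree
m f g g n: 1 tree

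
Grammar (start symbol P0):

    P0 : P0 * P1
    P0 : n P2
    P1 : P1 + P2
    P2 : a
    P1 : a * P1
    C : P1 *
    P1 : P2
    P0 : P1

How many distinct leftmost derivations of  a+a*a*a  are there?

Parse trees for a+a*a*a:
  [P0 [P0 [P1 [P1 [P2 a]] + [P2 a]]] * [P1 a * [P1 [P2 a]]]]
  [P0 [P0 [P0 [P1 [P1 [P2 a]] + [P2 a]]] * [P1 [P2 a]]] * [P1 [P2 a]]]

2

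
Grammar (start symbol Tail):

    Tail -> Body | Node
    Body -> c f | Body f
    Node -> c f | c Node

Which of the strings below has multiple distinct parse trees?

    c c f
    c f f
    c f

c c f: 1 tree
c f f: 1 tree
c f: 2 trees

c f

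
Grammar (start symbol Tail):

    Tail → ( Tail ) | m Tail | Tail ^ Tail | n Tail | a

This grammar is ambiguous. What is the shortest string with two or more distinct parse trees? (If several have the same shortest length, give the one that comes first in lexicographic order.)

m a ^ a

length 1: no string has ≥2 trees
length 2: no string has ≥2 trees
length 3: no string has ≥2 trees
length 4: m a ^ a has 2 parse trees

Two derivations of m a ^ a:
  Tail ⇒ m Tail ⇒ m Tail ^ Tail ⇒ m a ^ Tail ⇒ m a ^ a
  Tail ⇒ Tail ^ Tail ⇒ m Tail ^ Tail ⇒ m a ^ Tail ⇒ m a ^ a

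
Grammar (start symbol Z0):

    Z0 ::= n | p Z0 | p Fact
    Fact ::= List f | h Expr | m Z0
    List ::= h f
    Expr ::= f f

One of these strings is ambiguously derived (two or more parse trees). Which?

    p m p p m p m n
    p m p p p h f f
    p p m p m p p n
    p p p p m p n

p m p p m p m n: 1 tree
p m p p p h f f: 2 trees
p p m p m p p n: 1 tree
p p p p m p n: 1 tree

p m p p p h f f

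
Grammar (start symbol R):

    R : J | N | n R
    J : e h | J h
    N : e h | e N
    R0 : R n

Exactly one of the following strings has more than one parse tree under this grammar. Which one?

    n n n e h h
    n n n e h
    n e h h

n n n e h h: 1 tree
n n n e h: 2 trees
n e h h: 1 tree

n n n e h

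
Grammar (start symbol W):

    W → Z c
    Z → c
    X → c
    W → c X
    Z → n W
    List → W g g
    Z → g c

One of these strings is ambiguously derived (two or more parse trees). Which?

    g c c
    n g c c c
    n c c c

g c c: 1 tree
n g c c c: 1 tree
n c c c: 2 trees

n c c c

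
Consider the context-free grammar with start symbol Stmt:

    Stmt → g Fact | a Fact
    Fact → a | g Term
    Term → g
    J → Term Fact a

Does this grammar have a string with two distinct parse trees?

(J is unreachable from Stmt, so its rules don't affect L(Stmt).) Restricted to the reachable nonterminals, every rule has the form A → t or A → t B, and no two rules for the same A share a first terminal. The grammar encodes a DFA — one run per string.

Unambiguous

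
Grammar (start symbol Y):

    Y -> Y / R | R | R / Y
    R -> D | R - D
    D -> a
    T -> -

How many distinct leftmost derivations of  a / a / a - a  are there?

4

Parse trees for a / a / a - a:
  [Y [Y [Y [R [D a]]] / [R [D a]]] / [R [R [D a]] - [D a]]]
  [Y [Y [R [D a]] / [Y [R [D a]]]] / [R [R [D a]] - [D a]]]
  [Y [R [D a]] / [Y [Y [R [D a]]] / [R [R [D a]] - [D a]]]]
  [Y [R [D a]] / [Y [R [D a]] / [Y [R [R [D a]] - [D a]]]]]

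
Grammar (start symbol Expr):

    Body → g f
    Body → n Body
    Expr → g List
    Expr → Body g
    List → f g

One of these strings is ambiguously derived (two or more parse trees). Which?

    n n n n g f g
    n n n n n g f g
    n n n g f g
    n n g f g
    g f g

n n n n g f g: 1 tree
n n n n n g f g: 1 tree
n n n g f g: 1 tree
n n g f g: 1 tree
g f g: 2 trees

g f g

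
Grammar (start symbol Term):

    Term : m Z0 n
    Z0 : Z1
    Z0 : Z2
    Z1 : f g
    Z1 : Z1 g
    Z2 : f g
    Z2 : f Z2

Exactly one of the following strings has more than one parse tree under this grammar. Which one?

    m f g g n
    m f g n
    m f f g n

m f g g n: 1 tree
m f g n: 2 trees
m f f g n: 1 tree

m f g n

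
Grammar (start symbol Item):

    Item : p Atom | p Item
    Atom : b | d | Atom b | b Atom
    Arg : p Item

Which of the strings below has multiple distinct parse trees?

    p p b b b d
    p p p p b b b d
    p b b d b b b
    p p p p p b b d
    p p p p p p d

p b b d b b b

p p b b b d: 1 tree
p p p p b b b d: 1 tree
p b b d b b b: 10 trees
p p p p p b b d: 1 tree
p p p p p p d: 1 tree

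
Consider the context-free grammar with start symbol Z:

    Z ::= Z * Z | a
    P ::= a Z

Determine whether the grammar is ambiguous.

Ambiguous

Witness: a * a * a

Derivation 1: Z ⇒ Z * Z ⇒ Z * Z * Z ⇒ a * Z * Z ⇒ a * a * Z ⇒ a * a * a
Derivation 2: Z ⇒ Z * Z ⇒ a * Z ⇒ a * Z * Z ⇒ a * a * Z ⇒ a * a * a

Two distinct leftmost derivations for the same string.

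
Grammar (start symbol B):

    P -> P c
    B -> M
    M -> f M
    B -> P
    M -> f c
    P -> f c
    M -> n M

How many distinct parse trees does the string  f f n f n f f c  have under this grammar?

Parse trees for f f n f n f f c:
  [B [M f [M f [M n [M f [M n [M f [M f c]]]]]]]]

1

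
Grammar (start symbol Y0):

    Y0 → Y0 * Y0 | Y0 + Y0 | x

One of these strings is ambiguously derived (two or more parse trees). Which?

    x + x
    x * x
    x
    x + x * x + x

x + x: 1 tree
x * x: 1 tree
x: 1 tree
x + x * x + x: 5 trees

x + x * x + x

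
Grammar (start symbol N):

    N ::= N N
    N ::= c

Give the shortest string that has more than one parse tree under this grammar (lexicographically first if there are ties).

length 1: no string has ≥2 trees
length 2: no string has ≥2 trees
length 3: c c c has 2 parse trees

Two derivations of c c c:
  N ⇒ N N ⇒ N N N ⇒ c N N ⇒ c c N ⇒ c c c
  N ⇒ N N ⇒ c N ⇒ c N N ⇒ c c N ⇒ c c c

c c c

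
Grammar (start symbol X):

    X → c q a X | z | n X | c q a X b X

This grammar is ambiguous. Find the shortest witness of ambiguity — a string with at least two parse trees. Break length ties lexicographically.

c q a c q a z b z

length 1: no string has ≥2 trees
length 2: no string has ≥2 trees
length 3: no string has ≥2 trees
length 4: no string has ≥2 trees
length 5: no string has ≥2 trees
length 6: no string has ≥2 trees
length 7: no string has ≥2 trees
length 8: no string has ≥2 trees
length 9: c q a c q a z b z has 2 parse trees

Two derivations of c q a c q a z b z:
  X ⇒ c q a X ⇒ c q a c q a X b X ⇒ c q a c q a z b X ⇒ c q a c q a z b z
  X ⇒ c q a X b X ⇒ c q a c q a X b X ⇒ c q a c q a z b X ⇒ c q a c q a z b z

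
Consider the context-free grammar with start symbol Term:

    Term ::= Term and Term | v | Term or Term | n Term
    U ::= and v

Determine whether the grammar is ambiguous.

Witness: n v and v

Derivation 1: Term ⇒ Term and Term ⇒ n Term and Term ⇒ n v and Term ⇒ n v and v
Derivation 2: Term ⇒ n Term ⇒ n Term and Term ⇒ n v and Term ⇒ n v and v

Two distinct leftmost derivations for the same string.

Ambiguous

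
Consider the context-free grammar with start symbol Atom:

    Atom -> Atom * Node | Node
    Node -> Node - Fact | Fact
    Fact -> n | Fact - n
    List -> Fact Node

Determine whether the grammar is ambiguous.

Witness: n - n

Derivation 1: Atom ⇒ Node ⇒ Node - Fact ⇒ Fact - Fact ⇒ n - Fact ⇒ n - n
Derivation 2: Atom ⇒ Node ⇒ Fact ⇒ Fact - n ⇒ n - n

Two distinct leftmost derivations for the same string.

Ambiguous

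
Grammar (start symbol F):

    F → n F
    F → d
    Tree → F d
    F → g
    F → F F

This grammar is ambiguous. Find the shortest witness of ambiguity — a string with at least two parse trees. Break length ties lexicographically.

length 1: no string has ≥2 trees
length 2: no string has ≥2 trees
length 3: d d d has 2 parse trees

Two derivations of d d d:
  F ⇒ F F ⇒ d F ⇒ d F F ⇒ d d F ⇒ d d d
  F ⇒ F F ⇒ F F F ⇒ d F F ⇒ d d F ⇒ d d d

d d d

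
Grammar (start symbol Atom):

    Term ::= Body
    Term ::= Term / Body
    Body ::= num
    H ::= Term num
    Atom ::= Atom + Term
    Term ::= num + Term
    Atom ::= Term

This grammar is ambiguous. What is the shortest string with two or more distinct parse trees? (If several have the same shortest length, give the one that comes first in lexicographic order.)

length 1: no string has ≥2 trees
length 3: num + num has 2 parse trees

Two derivations of num + num:
  Atom ⇒ Atom + Term ⇒ Term + Term ⇒ Body + Term ⇒ num + Term ⇒ num + Body ⇒ num + num
  Atom ⇒ Term ⇒ num + Term ⇒ num + Body ⇒ num + num

num + num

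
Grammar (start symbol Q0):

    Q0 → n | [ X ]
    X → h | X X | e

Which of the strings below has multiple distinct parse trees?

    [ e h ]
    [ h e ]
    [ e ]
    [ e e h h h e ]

[ e h ]: 1 tree
[ h e ]: 1 tree
[ e ]: 1 tree
[ e e h h h e ]: 42 trees

[ e e h h h e ]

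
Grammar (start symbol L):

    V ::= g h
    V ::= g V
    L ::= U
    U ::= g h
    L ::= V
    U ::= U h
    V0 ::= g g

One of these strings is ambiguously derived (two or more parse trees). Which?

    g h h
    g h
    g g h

g h

g h h: 1 tree
g h: 2 trees
g g h: 1 tree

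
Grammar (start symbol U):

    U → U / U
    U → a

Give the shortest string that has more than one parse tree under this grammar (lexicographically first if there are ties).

a / a / a

length 1: no string has ≥2 trees
length 3: no string has ≥2 trees
length 5: a / a / a has 2 parse trees

Two derivations of a / a / a:
  U ⇒ U / U ⇒ U / U / U ⇒ a / U / U ⇒ a / a / U ⇒ a / a / a
  U ⇒ U / U ⇒ a / U ⇒ a / U / U ⇒ a / a / U ⇒ a / a / a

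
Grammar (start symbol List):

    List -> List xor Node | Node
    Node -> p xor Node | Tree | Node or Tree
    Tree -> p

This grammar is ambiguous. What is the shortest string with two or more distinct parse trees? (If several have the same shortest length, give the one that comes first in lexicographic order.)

length 1: no string has ≥2 trees
length 3: p xor p has 2 parse trees

Two derivations of p xor p:
  List ⇒ List xor Node ⇒ Node xor Node ⇒ Tree xor Node ⇒ p xor Node ⇒ p xor Tree ⇒ p xor p
  List ⇒ Node ⇒ p xor Node ⇒ p xor Tree ⇒ p xor p

p xor p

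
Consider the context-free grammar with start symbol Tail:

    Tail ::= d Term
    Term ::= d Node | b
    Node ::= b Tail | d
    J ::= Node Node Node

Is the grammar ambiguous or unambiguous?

(J is unreachable from Tail, so its rules don't affect L(Tail).) The reachable rules are right-linear with at most one rule per (nonterminal, next-terminal) pair. Each input token forces the next rule, so parsing is deterministic.

Unambiguous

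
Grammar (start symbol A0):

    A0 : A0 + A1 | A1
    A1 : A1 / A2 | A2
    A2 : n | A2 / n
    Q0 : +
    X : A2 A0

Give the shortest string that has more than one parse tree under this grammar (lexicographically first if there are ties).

n / n

length 1: no string has ≥2 trees
length 3: n / n has 2 parse trees

Two derivations of n / n:
  A0 ⇒ A1 ⇒ A1 / A2 ⇒ A2 / A2 ⇒ n / A2 ⇒ n / n
  A0 ⇒ A1 ⇒ A2 ⇒ A2 / n ⇒ n / n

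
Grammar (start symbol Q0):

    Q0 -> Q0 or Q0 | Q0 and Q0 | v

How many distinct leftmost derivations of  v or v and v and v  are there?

Parse trees for v or v and v and v:
  [Q0 [Q0 v] or [Q0 [Q0 v] and [Q0 [Q0 v] and [Q0 v]]]]
  [Q0 [Q0 v] or [Q0 [Q0 [Q0 v] and [Q0 v]] and [Q0 v]]]
  [Q0 [Q0 [Q0 v] or [Q0 v]] and [Q0 [Q0 v] and [Q0 v]]]
  [Q0 [Q0 [Q0 v] or [Q0 [Q0 v] and [Q0 v]]] and [Q0 v]]
  [Q0 [Q0 [Q0 [Q0 v] or [Q0 v]] and [Q0 v]] and [Q0 v]]

5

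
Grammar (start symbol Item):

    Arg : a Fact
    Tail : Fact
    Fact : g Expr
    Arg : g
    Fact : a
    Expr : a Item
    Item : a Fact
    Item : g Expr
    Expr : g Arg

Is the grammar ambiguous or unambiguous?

(Tail is unreachable from Item, so its rules don't affect L(Item).) Restricted to the reachable nonterminals, every rule has the form A → t or A → t B, and no two rules for the same A share a first terminal. The grammar encodes a DFA — one run per string.

Unambiguous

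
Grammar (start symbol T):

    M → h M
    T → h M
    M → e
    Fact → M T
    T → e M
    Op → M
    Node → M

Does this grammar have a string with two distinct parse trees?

(Fact, Node, Op are unreachable from T, so their rules don't affect L(T).) Each reachable nonterminal has at most one production per leading terminal, and all productions are right-linear; the derivation is determined token-by-token.

Unambiguous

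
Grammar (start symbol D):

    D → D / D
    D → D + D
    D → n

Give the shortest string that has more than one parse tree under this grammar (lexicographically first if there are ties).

n + n + n

length 1: no string has ≥2 trees
length 3: no string has ≥2 trees
length 5: n + n + n has 2 parse trees

Two derivations of n + n + n:
  D ⇒ D + D ⇒ D + D + D ⇒ n + D + D ⇒ n + n + D ⇒ n + n + n
  D ⇒ D + D ⇒ n + D ⇒ n + D + D ⇒ n + n + D ⇒ n + n + n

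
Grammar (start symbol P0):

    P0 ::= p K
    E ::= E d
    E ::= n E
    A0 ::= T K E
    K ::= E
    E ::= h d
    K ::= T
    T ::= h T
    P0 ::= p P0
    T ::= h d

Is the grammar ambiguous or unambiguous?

Ambiguous

Witness: p h d

Derivation 1: P0 ⇒ p K ⇒ p E ⇒ p h d
Derivation 2: P0 ⇒ p K ⇒ p T ⇒ p h d

Two distinct leftmost derivations for the same string.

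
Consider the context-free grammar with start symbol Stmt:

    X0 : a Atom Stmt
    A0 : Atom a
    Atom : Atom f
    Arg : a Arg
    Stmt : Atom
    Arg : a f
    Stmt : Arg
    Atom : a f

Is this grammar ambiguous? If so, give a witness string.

Witness: a f

Derivation 1: Stmt ⇒ Atom ⇒ a f
Derivation 2: Stmt ⇒ Arg ⇒ a f

Two distinct leftmost derivations for the same string.

Ambiguous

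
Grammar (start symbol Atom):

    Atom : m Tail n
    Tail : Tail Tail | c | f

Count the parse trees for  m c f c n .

Parse trees for m c f c n:
  [Atom m [Tail [Tail c] [Tail [Tail f] [Tail c]]] n]
  [Atom m [Tail [Tail [Tail c] [Tail f]] [Tail c]] n]

2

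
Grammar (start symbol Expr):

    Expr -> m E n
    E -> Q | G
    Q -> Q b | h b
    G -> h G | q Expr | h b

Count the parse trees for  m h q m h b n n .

Parse trees for m h q m h b n n:
  [Expr m [E [G h [G q [Expr m [E [Q h b]] n]]]] n]
  [Expr m [E [G h [G q [Expr m [E [G h b]] n]]]] n]

2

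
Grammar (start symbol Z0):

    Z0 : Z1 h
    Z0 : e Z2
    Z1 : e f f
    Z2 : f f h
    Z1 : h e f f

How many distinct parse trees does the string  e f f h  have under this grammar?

2

Parse trees for e f f h:
  [Z0 [Z1 e f f] h]
  [Z0 e [Z2 f f h]]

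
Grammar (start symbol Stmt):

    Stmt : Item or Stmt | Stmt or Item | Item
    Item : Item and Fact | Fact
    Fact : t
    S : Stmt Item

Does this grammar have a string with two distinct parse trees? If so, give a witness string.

Ambiguous

Witness: t or t

Derivation 1: Stmt ⇒ Item or Stmt ⇒ Fact or Stmt ⇒ t or Stmt ⇒ t or Item ⇒ t or Fact ⇒ t or t
Derivation 2: Stmt ⇒ Stmt or Item ⇒ Item or Item ⇒ Fact or Item ⇒ t or Item ⇒ t or Fact ⇒ t or t

Two distinct leftmost derivations for the same string.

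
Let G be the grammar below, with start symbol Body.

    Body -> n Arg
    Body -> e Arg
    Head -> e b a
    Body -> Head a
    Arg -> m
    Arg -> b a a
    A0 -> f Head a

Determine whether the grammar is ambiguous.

Witness: e b a a

Derivation 1: Body ⇒ e Arg ⇒ e b a a
Derivation 2: Body ⇒ Head a ⇒ e b a a

Two distinct leftmost derivations for the same string.

Ambiguous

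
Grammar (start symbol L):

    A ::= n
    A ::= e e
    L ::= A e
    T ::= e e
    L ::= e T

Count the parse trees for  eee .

Parse trees for eee:
  [L [A e e] e]
  [L e [T e e]]

2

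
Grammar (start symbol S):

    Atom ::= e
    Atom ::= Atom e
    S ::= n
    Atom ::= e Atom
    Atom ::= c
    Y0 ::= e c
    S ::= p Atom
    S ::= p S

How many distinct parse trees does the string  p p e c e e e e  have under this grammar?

Parse trees for p p e c e e e e:
  [S p [S p [Atom [Atom [Atom [Atom [Atom e [Atom c]] e] e] e] e]]]
  [S p [S p [Atom [Atom [Atom [Atom e [Atom [Atom c] e]] e] e] e]]]
  [S p [S p [Atom [Atom [Atom e [Atom [Atom [Atom c] e] e]] e] e]]]
  [S p [S p [Atom [Atom e [Atom [Atom [Atom [Atom c] e] e] e]] e]]]
  [S p [S p [Atom e [Atom [Atom [Atom [Atom [Atom c] e] e] e] e]]]]

5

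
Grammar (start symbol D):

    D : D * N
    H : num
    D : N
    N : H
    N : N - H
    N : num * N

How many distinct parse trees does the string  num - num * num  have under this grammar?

Parse trees for num - num * num:
  [D [D [N [N [H num]] - [H num]]] * [N [H num]]]

1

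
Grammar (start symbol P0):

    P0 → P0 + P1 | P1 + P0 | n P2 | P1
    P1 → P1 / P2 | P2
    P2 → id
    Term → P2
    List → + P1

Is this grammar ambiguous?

Witness: id + id

Derivation 1: P0 ⇒ P0 + P1 ⇒ P1 + P1 ⇒ P2 + P1 ⇒ id + P1 ⇒ id + P2 ⇒ id + id
Derivation 2: P0 ⇒ P1 + P0 ⇒ P2 + P0 ⇒ id + P0 ⇒ id + P1 ⇒ id + P2 ⇒ id + id

Two distinct leftmost derivations for the same string.

Ambiguous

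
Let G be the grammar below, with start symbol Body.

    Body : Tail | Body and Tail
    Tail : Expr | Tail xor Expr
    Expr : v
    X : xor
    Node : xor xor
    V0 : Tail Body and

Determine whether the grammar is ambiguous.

Unambiguous

Only Body, Tail, Expr are reachable from Body; ignoring the rest: Body → Body and Tail | Tail  ;  Tail → Tail xor Expr | Expr  — a left-associative chain with Expr at the bottom. Each string factors uniquely by precedence.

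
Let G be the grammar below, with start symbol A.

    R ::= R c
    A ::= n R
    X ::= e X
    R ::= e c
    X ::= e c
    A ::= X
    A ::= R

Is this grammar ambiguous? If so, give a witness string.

Witness: e c

Derivation 1: A ⇒ X ⇒ e c
Derivation 2: A ⇒ R ⇒ e c

Two distinct leftmost derivations for the same string.

Ambiguous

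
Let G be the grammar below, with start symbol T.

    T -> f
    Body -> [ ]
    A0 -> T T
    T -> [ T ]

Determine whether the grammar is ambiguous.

Only T is reachable from T; ignoring the rest: L(T) is { openⁿ atom closeⁿ : n ≥ 0 }. The bracket depth fixes n, and the derivation is forced at every step.

Unambiguous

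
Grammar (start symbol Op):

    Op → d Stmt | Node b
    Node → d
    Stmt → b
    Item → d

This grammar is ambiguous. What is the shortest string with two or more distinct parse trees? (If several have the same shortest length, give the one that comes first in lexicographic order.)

d b

length 2: d b has 2 parse trees

Two derivations of d b:
  Op ⇒ d Stmt ⇒ d b
  Op ⇒ Node b ⇒ d b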